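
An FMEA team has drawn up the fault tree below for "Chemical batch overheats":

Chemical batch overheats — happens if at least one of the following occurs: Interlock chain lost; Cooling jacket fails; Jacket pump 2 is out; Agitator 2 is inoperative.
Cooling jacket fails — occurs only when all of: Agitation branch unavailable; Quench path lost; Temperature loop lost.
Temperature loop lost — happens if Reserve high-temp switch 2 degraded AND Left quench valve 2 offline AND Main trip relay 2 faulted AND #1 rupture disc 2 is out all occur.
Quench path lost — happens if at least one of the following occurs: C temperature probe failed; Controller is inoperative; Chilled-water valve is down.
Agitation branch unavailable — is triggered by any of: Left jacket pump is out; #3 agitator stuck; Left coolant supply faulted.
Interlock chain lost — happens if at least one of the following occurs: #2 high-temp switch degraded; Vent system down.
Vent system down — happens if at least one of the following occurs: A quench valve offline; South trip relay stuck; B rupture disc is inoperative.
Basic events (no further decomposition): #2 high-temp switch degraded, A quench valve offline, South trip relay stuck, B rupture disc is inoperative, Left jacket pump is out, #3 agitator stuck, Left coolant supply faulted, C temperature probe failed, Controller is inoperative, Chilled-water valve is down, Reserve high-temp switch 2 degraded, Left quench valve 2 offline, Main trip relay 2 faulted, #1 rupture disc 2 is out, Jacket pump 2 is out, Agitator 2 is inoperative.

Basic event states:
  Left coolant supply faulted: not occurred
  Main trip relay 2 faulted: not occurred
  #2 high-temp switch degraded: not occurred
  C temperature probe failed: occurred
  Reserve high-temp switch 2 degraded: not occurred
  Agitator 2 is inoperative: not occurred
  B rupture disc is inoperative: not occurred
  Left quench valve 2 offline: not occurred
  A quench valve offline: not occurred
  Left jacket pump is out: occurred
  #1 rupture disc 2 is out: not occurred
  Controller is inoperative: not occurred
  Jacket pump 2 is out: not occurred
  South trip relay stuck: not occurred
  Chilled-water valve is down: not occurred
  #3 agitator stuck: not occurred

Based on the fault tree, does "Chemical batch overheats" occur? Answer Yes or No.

No

Vent system down [OR]: A quench valve offline=not, South trip relay stuck=not, B rupture disc is inoperative=not → no input occurs → does not occur.
Interlock chain lost [OR]: #2 high-temp switch degraded=not, Vent system down=not → no input occurs → does not occur.
Agitation branch unavailable [OR]: Left jacket pump is out=occurs, #3 agitator stuck=not, Left coolant supply faulted=not → at least one input occurs → occurs.
Quench path lost [OR]: C temperature probe failed=occurs, Controller is inoperative=not, Chilled-water valve is down=not → at least one input occurs → occurs.
Temperature loop lost [AND]: Reserve high-temp switch 2 degraded=not, Left quench valve 2 offline=not, Main trip relay 2 faulted=not, #1 rupture disc 2 is out=not → not all inputs occur → does not occur.
Cooling jacket fails [AND]: Agitation branch unavailable=occurs, Quench path lost=occurs, Temperature loop lost=not → not all inputs occur → does not occur.
Chemical batch overheats [OR]: Interlock chain lost=not, Cooling jacket fails=not, Jacket pump 2 is out=not, Agitator 2 is inoperative=not → no input occurs → does not occur.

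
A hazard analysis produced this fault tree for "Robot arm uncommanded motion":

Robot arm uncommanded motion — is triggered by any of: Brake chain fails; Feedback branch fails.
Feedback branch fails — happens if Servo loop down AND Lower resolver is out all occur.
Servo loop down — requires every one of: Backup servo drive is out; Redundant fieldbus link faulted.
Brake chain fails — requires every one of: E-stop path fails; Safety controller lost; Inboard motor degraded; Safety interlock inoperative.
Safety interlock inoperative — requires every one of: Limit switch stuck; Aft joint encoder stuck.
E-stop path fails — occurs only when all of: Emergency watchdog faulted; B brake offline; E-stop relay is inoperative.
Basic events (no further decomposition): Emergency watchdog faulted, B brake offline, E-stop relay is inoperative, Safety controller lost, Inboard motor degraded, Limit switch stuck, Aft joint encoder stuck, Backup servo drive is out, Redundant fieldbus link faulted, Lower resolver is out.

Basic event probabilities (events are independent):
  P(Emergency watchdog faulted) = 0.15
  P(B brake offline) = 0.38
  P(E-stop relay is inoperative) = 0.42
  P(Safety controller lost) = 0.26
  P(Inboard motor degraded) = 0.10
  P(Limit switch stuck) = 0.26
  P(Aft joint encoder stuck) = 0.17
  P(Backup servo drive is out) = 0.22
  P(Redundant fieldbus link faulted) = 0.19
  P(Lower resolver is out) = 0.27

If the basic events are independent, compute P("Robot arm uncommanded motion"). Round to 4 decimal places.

0.0113

P(E-stop path fails) [AND] = 0.15 × 0.38 × 0.42 = 0.023940
P(Safety interlock inoperative) [AND] = 0.26 × 0.17 = 0.044200
P(Brake chain fails) [AND] = 0.023940 × 0.26 × 0.10 × 0.044200 = 0.000028
P(Servo loop down) [AND] = 0.22 × 0.19 = 0.041800
P(Feedback branch fails) [AND] = 0.041800 × 0.27 = 0.011286
P(Robot arm uncommanded motion) [OR] = 1 − (1−0.000028) × (1−0.011286) = 0.011314
Rounded to 4 decimal places: P(Robot arm uncommanded motion) ≈ 0.0113.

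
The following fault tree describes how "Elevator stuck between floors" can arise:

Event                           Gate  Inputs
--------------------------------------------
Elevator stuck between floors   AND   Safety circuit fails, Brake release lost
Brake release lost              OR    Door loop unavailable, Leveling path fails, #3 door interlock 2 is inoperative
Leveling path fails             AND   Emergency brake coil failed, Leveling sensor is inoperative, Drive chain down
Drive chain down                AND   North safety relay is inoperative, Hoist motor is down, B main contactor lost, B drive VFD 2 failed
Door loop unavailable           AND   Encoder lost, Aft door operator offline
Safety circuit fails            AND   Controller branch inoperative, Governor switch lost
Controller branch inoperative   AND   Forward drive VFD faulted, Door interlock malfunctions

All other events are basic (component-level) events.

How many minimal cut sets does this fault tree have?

3

Controller branch inoperative [AND]: one cut set from each child combined → 1 × 1 = 1 cut set(s).
Safety circuit fails [AND]: one cut set from each child combined → 1 × 1 = 1 cut set(s).
Door loop unavailable [AND]: one cut set from each child combined → 1 × 1 = 1 cut set(s).
Drive chain down [AND]: one cut set from each child combined → 1 × 1 × 1 × 1 = 1 cut set(s).
Leveling path fails [AND]: one cut set from each child combined → 1 × 1 × 1 = 1 cut set(s).
Brake release lost [OR]: union of children's cut sets → 3 cut set(s).
Elevator stuck between floors [AND]: one cut set from each child combined → 1 × 3 = 3 cut set(s).
Minimal cut sets: {Aft door operator offline, Door interlock malfunctions, Encoder lost, Forward drive VFD faulted, Governor switch lost}; {B drive VFD 2 failed, B main contactor lost, Door interlock malfunctions, Emergency brake coil failed, Forward drive VFD faulted, Governor switch lost, Hoist motor is down, Leveling sensor is inoperative, North safety relay is inoperative}; {#3 door interlock 2 is inoperative, Door interlock malfunctions, Forward drive VFD faulted, Governor switch lost}.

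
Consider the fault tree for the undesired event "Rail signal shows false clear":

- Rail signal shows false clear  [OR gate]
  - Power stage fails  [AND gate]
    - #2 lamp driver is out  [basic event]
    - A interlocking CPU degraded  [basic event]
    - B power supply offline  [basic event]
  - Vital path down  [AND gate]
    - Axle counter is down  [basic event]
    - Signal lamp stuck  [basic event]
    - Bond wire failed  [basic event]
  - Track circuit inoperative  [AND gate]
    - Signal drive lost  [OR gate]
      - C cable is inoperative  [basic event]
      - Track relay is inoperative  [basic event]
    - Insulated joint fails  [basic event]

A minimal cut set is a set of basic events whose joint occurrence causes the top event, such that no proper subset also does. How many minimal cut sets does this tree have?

4

Power stage fails [AND]: one cut set from each child combined → 1 × 1 × 1 = 1 cut set(s).
Vital path down [AND]: one cut set from each child combined → 1 × 1 × 1 = 1 cut set(s).
Signal drive lost [OR]: union of children's cut sets → 2 cut set(s).
Track circuit inoperative [AND]: one cut set from each child combined → 2 × 1 = 2 cut set(s).
Rail signal shows false clear [OR]: union of children's cut sets → 4 cut set(s).
Minimal cut sets: {#2 lamp driver is out, A interlocking CPU degraded, B power supply offline}; {Axle counter is down, Bond wire failed, Signal lamp stuck}; {C cable is inoperative, Insulated joint fails}; {Insulated joint fails, Track relay is inoperative}.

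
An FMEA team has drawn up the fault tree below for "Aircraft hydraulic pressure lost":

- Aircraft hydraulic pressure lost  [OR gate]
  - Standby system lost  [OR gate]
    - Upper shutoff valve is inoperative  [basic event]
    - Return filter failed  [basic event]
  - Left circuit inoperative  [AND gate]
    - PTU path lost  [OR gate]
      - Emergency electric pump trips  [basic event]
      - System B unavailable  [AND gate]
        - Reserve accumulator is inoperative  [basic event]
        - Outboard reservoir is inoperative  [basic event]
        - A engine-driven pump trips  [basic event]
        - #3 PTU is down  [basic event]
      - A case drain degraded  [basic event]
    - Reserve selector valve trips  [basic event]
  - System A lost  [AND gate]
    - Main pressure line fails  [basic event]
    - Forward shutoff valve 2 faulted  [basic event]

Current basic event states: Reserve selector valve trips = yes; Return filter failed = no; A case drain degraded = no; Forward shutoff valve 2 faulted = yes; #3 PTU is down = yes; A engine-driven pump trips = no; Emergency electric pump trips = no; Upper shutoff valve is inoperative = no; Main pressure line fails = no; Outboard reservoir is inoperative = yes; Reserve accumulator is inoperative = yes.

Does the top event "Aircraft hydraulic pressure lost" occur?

No

Standby system lost [OR]: Upper shutoff valve is inoperative=not, Return filter failed=not → no input occurs → does not occur.
System B unavailable [AND]: Reserve accumulator is inoperative=occurs, Outboard reservoir is inoperative=occurs, A engine-driven pump trips=not, #3 PTU is down=occurs → not all inputs occur → does not occur.
PTU path lost [OR]: Emergency electric pump trips=not, System B unavailable=not, A case drain degraded=not → no input occurs → does not occur.
Left circuit inoperative [AND]: PTU path lost=not, Reserve selector valve trips=occurs → not all inputs occur → does not occur.
System A lost [AND]: Main pressure line fails=not, Forward shutoff valve 2 faulted=occurs → not all inputs occur → does not occur.
Aircraft hydraulic pressure lost [OR]: Standby system lost=not, Left circuit inoperative=not, System A lost=not → no input occurs → does not occur.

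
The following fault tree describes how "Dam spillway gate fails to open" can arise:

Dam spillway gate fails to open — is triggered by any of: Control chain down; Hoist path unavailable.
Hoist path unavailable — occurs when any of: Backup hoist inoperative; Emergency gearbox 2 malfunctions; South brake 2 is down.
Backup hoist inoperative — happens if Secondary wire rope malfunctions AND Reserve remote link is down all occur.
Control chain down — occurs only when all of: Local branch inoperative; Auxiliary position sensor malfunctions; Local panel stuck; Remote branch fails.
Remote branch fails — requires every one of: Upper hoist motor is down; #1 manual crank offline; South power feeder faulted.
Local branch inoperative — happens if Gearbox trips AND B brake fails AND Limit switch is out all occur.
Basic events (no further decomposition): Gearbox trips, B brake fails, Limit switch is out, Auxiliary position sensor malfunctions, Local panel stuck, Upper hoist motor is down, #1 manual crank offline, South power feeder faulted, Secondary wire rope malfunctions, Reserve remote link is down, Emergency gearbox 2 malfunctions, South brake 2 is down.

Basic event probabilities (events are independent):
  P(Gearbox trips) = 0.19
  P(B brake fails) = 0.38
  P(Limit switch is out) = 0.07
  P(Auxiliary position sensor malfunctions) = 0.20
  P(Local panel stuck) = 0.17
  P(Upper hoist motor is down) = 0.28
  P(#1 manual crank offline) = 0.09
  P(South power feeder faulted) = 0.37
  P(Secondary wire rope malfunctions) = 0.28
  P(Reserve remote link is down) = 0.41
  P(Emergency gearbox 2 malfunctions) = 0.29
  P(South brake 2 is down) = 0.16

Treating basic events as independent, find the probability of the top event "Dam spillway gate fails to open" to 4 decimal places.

P(Local branch inoperative) [AND] = 0.19 × 0.38 × 0.07 = 0.005054
P(Remote branch fails) [AND] = 0.28 × 0.09 × 0.37 = 0.009324
P(Control chain down) [AND] = 0.005054 × 0.20 × 0.17 × 0.009324 = 0.000002
P(Backup hoist inoperative) [AND] = 0.28 × 0.41 = 0.114800
P(Hoist path unavailable) [OR] = 1 − (1−0.114800) × (1−0.29) × (1−0.16) = 0.472067
P(Dam spillway gate fails to open) [OR] = 1 − (1−0.000002) × (1−0.472067) = 0.472068
Rounded to 4 decimal places: P(Dam spillway gate fails to open) ≈ 0.4721.

0.4721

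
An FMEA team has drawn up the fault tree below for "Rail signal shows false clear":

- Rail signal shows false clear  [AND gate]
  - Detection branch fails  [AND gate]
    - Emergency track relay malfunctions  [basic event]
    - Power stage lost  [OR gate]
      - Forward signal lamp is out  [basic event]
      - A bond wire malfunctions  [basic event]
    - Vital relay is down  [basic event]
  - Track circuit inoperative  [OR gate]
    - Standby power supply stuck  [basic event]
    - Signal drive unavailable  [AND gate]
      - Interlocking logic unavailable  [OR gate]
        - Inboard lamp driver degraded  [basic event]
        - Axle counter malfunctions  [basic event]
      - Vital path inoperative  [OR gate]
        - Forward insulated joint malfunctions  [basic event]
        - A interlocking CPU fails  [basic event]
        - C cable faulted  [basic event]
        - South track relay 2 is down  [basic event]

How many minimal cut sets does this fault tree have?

Power stage lost [OR]: union of children's cut sets → 2 cut set(s).
Detection branch fails [AND]: one cut set from each child combined → 1 × 2 × 1 = 2 cut set(s).
Interlocking logic unavailable [OR]: union of children's cut sets → 2 cut set(s).
Vital path inoperative [OR]: union of children's cut sets → 4 cut set(s).
Signal drive unavailable [AND]: one cut set from each child combined → 2 × 4 = 8 cut set(s).
Track circuit inoperative [OR]: union of children's cut sets → 9 cut set(s).
Rail signal shows false clear [AND]: one cut set from each child combined → 2 × 9 = 18 cut set(s).

18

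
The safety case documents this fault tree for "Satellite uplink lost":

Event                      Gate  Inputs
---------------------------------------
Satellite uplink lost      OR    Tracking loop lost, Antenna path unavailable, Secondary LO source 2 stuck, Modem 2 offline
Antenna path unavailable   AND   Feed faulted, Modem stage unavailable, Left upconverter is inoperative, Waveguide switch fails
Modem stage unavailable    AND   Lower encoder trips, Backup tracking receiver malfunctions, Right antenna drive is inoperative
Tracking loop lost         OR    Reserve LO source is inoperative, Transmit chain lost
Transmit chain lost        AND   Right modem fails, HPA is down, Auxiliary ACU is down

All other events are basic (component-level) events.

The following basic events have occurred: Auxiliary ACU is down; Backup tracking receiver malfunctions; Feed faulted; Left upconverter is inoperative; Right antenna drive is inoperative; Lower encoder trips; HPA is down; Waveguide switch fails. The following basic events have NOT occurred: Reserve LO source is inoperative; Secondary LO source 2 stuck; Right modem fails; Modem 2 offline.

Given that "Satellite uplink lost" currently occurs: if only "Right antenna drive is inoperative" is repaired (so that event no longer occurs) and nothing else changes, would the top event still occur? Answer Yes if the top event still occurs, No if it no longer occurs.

Counterfactual: set "Right antenna drive is inoperative" to not occurred.
Transmit chain lost [AND]: Right modem fails=not, HPA is down=occurs, Auxiliary ACU is down=occurs → not all inputs occur → does not occur.
Tracking loop lost [OR]: Reserve LO source is inoperative=not, Transmit chain lost=not → no input occurs → does not occur.
Modem stage unavailable [AND]: Lower encoder trips=occurs, Backup tracking receiver malfunctions=occurs, Right antenna drive is inoperative=not → not all inputs occur → does not occur.
Antenna path unavailable [AND]: Feed faulted=occurs, Modem stage unavailable=not, Left upconverter is inoperative=occurs, Waveguide switch fails=occurs → not all inputs occur → does not occur.
Satellite uplink lost [OR]: Tracking loop lost=not, Antenna path unavailable=not, Secondary LO source 2 stuck=not, Modem 2 offline=not → no input occurs → does not occur.

No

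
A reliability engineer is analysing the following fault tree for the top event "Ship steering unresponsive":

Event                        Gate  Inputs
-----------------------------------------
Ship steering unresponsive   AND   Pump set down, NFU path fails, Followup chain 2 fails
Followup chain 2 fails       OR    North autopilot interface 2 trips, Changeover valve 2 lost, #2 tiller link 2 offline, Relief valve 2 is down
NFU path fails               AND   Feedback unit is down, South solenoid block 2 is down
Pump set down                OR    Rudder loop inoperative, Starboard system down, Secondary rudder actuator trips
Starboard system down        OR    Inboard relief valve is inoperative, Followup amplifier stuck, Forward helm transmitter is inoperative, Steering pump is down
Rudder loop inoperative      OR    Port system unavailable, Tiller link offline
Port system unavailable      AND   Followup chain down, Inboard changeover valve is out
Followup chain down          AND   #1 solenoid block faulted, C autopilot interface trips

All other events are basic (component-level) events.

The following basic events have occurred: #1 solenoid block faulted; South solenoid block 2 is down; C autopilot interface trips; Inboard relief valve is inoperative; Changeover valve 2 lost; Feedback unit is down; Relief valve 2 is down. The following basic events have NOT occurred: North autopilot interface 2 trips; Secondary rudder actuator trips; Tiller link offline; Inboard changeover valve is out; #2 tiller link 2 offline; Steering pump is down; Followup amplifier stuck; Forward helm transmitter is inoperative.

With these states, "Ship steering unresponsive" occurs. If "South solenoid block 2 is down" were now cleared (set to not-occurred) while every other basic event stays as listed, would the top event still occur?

No

Counterfactual: set "South solenoid block 2 is down" to not occurred.
Followup chain down [AND]: #1 solenoid block faulted=occurs, C autopilot interface trips=occurs → all inputs occur → occurs.
Port system unavailable [AND]: Followup chain down=occurs, Inboard changeover valve is out=not → not all inputs occur → does not occur.
Rudder loop inoperative [OR]: Port system unavailable=not, Tiller link offline=not → no input occurs → does not occur.
Starboard system down [OR]: Inboard relief valve is inoperative=occurs, Followup amplifier stuck=not, Forward helm transmitter is inoperative=not, Steering pump is down=not → at least one input occurs → occurs.
Pump set down [OR]: Rudder loop inoperative=not, Starboard system down=occurs, Secondary rudder actuator trips=not → at least one input occurs → occurs.
NFU path fails [AND]: Feedback unit is down=occurs, South solenoid block 2 is down=not → not all inputs occur → does not occur.
Followup chain 2 fails [OR]: North autopilot interface 2 trips=not, Changeover valve 2 lost=occurs, #2 tiller link 2 offline=not, Relief valve 2 is down=occurs → at least one input occurs → occurs.
Ship steering unresponsive [AND]: Pump set down=occurs, NFU path fails=not, Followup chain 2 fails=occurs → not all inputs occur → does not occur.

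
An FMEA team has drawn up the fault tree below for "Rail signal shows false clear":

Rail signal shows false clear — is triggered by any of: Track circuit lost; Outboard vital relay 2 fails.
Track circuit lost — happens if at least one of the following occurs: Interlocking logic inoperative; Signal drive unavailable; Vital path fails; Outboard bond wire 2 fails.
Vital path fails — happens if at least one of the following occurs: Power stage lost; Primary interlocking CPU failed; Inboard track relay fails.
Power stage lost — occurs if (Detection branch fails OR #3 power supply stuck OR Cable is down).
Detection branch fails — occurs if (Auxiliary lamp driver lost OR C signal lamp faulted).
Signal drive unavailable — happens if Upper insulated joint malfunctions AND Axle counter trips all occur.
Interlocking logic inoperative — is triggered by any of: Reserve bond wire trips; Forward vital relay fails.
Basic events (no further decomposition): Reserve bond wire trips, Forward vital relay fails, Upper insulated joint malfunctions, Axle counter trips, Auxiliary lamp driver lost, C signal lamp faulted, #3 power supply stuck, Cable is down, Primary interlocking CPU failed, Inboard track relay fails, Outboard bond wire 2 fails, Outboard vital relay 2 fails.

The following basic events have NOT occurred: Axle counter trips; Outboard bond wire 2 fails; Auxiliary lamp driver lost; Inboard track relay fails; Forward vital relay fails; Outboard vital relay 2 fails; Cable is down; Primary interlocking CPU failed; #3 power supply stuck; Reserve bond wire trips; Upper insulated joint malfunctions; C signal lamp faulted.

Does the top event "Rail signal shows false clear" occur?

Interlocking logic inoperative [OR]: Reserve bond wire trips=not, Forward vital relay fails=not → no input occurs → does not occur.
Signal drive unavailable [AND]: Upper insulated joint malfunctions=not, Axle counter trips=not → not all inputs occur → does not occur.
Detection branch fails [OR]: Auxiliary lamp driver lost=not, C signal lamp faulted=not → no input occurs → does not occur.
Power stage lost [OR]: Detection branch fails=not, #3 power supply stuck=not, Cable is down=not → no input occurs → does not occur.
Vital path fails [OR]: Power stage lost=not, Primary interlocking CPU failed=not, Inboard track relay fails=not → no input occurs → does not occur.
Track circuit lost [OR]: Interlocking logic inoperative=not, Signal drive unavailable=not, Vital path fails=not, Outboard bond wire 2 fails=not → no input occurs → does not occur.
Rail signal shows false clear [OR]: Track circuit lost=not, Outboard vital relay 2 fails=not → no input occurs → does not occur.

No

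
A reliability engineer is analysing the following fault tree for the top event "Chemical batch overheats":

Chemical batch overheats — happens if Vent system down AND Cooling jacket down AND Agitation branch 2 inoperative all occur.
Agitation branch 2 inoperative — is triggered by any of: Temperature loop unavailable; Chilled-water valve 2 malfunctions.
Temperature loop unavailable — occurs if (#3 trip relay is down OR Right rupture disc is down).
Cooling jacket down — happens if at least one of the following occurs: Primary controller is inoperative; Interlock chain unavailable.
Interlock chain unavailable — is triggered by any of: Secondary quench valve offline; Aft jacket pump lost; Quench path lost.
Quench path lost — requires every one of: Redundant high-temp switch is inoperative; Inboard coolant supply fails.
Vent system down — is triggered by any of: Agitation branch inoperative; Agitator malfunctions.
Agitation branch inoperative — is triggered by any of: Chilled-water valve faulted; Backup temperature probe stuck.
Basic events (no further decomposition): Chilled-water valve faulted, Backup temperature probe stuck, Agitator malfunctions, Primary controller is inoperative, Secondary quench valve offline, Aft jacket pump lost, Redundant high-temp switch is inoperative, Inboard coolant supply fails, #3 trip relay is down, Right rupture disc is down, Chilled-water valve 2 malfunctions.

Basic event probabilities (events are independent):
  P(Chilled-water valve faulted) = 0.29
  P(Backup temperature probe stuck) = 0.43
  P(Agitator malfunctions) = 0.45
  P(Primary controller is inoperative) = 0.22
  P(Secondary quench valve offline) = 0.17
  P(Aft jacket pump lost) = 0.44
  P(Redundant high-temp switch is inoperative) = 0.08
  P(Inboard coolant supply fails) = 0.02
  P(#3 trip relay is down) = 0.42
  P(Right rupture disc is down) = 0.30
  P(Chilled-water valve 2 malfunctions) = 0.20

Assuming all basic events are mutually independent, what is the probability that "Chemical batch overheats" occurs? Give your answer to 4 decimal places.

0.3349

P(Agitation branch inoperative) [OR] = 1 − (1−0.29) × (1−0.43) = 0.595300
P(Vent system down) [OR] = 1 − (1−0.595300) × (1−0.45) = 0.777415
P(Quench path lost) [AND] = 0.08 × 0.02 = 0.001600
P(Interlock chain unavailable) [OR] = 1 − (1−0.17) × (1−0.44) × (1−0.001600) = 0.535944
P(Cooling jacket down) [OR] = 1 − (1−0.22) × (1−0.535944) = 0.638036
P(Temperature loop unavailable) [OR] = 1 − (1−0.42) × (1−0.30) = 0.594000
P(Agitation branch 2 inoperative) [OR] = 1 − (1−0.594000) × (1−0.20) = 0.675200
P(Chemical batch overheats) [AND] = 0.777415 × 0.638036 × 0.675200 = 0.334912
Rounded to 4 decimal places: P(Chemical batch overheats) ≈ 0.3349.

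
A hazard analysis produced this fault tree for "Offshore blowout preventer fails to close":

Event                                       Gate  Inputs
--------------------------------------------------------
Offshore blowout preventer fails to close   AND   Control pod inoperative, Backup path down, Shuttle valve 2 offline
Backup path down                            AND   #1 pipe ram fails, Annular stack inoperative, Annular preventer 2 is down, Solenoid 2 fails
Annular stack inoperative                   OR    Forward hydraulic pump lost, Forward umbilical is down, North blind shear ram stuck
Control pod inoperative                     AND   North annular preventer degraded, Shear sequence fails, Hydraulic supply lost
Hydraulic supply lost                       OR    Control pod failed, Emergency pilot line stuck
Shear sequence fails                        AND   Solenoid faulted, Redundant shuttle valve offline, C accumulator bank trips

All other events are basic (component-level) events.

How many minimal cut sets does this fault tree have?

Shear sequence fails [AND]: one cut set from each child combined → 1 × 1 × 1 = 1 cut set(s).
Hydraulic supply lost [OR]: union of children's cut sets → 2 cut set(s).
Control pod inoperative [AND]: one cut set from each child combined → 1 × 1 × 2 = 2 cut set(s).
Annular stack inoperative [OR]: union of children's cut sets → 3 cut set(s).
Backup path down [AND]: one cut set from each child combined → 1 × 3 × 1 × 1 = 3 cut set(s).
Offshore blowout preventer fails to close [AND]: one cut set from each child combined → 2 × 3 × 1 = 6 cut set(s).
Minimal cut sets: {#1 pipe ram fails, Annular preventer 2 is down, C accumulator bank trips, Control pod failed, Forward hydraulic pump lost, North annular preventer degraded, Redundant shuttle valve offline, Shuttle valve 2 offline, Solenoid 2 fails, Solenoid faulted}; {#1 pipe ram fails, Annular preventer 2 is down, C accumulator bank trips, Control pod failed, Forward umbilical is down, North annular preventer degraded, Redundant shuttle valve offline, Shuttle valve 2 offline, Solenoid 2 fails, Solenoid faulted}; {#1 pipe ram fails, Annular preventer 2 is down, C accumulator bank trips, Control pod failed, North annular preventer degraded, North blind shear ram stuck, Redundant shuttle valve offline, Shuttle valve 2 offline, Solenoid 2 fails, Solenoid faulted}; {#1 pipe ram fails, Annular preventer 2 is down, C accumulator bank trips, Emergency pilot line stuck, Forward hydraulic pump lost, North annular preventer degraded, Redundant shuttle valve offline, Shuttle valve 2 offline, Solenoid 2 fails, Solenoid faulted}; {#1 pipe ram fails, Annular preventer 2 is down, C accumulator bank trips, Emergency pilot line stuck, Forward umbilical is down, North annular preventer degraded, Redundant shuttle valve offline, Shuttle valve 2 offline, Solenoid 2 fails, Solenoid faulted}; {#1 pipe ram fails, Annular preventer 2 is down, C accumulator bank trips, Emergency pilot line stuck, North annular preventer degraded, North blind shear ram stuck, Redundant shuttle valve offline, Shuttle valve 2 offline, Solenoid 2 fails, Solenoid faulted}.

6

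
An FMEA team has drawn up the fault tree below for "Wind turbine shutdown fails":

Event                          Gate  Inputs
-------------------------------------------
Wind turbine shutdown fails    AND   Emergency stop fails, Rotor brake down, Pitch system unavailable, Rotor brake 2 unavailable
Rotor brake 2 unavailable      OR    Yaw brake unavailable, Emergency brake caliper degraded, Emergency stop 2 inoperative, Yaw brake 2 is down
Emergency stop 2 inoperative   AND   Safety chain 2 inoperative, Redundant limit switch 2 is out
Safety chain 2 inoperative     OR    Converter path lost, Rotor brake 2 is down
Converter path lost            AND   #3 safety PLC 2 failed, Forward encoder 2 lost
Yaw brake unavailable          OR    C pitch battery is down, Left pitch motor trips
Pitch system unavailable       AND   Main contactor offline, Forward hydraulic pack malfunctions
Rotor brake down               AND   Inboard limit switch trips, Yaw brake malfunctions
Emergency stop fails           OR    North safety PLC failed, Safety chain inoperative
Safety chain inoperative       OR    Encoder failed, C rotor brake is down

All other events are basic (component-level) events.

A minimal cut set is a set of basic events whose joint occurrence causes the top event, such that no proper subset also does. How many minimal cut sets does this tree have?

18

Safety chain inoperative [OR]: union of children's cut sets → 2 cut set(s).
Emergency stop fails [OR]: union of children's cut sets → 3 cut set(s).
Rotor brake down [AND]: one cut set from each child combined → 1 × 1 = 1 cut set(s).
Pitch system unavailable [AND]: one cut set from each child combined → 1 × 1 = 1 cut set(s).
Yaw brake unavailable [OR]: union of children's cut sets → 2 cut set(s).
Converter path lost [AND]: one cut set from each child combined → 1 × 1 = 1 cut set(s).
Safety chain 2 inoperative [OR]: union of children's cut sets → 2 cut set(s).
Emergency stop 2 inoperative [AND]: one cut set from each child combined → 2 × 1 = 2 cut set(s).
Rotor brake 2 unavailable [OR]: union of children's cut sets → 6 cut set(s).
Wind turbine shutdown fails [AND]: one cut set from each child combined → 3 × 1 × 1 × 6 = 18 cut set(s).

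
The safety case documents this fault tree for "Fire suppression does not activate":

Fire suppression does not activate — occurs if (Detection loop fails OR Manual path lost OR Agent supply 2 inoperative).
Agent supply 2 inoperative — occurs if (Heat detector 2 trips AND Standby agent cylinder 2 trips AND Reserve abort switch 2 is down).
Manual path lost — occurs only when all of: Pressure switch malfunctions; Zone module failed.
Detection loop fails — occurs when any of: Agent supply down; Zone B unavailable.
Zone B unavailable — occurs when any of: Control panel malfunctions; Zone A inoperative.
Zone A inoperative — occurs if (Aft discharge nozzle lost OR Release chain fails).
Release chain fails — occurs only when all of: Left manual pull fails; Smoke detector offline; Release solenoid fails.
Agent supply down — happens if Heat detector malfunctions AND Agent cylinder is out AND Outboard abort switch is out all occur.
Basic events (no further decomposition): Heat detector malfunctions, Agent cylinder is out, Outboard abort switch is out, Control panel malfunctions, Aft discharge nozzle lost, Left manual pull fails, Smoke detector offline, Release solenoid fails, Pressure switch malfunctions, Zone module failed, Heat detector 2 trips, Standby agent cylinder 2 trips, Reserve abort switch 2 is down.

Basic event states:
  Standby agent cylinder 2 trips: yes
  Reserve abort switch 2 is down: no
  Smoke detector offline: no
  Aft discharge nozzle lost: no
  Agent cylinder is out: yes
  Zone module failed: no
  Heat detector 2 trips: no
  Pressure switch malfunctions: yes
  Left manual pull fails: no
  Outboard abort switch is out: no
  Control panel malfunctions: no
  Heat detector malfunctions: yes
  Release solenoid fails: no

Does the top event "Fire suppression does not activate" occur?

Agent supply down [AND]: Heat detector malfunctions=occurs, Agent cylinder is out=occurs, Outboard abort switch is out=not → not all inputs occur → does not occur.
Release chain fails [AND]: Left manual pull fails=not, Smoke detector offline=not, Release solenoid fails=not → not all inputs occur → does not occur.
Zone A inoperative [OR]: Aft discharge nozzle lost=not, Release chain fails=not → no input occurs → does not occur.
Zone B unavailable [OR]: Control panel malfunctions=not, Zone A inoperative=not → no input occurs → does not occur.
Detection loop fails [OR]: Agent supply down=not, Zone B unavailable=not → no input occurs → does not occur.
Manual path lost [AND]: Pressure switch malfunctions=occurs, Zone module failed=not → not all inputs occur → does not occur.
Agent supply 2 inoperative [AND]: Heat detector 2 trips=not, Standby agent cylinder 2 trips=occurs, Reserve abort switch 2 is down=not → not all inputs occur → does not occur.
Fire suppression does not activate [OR]: Detection loop fails=not, Manual path lost=not, Agent supply 2 inoperative=not → no input occurs → does not occur.

No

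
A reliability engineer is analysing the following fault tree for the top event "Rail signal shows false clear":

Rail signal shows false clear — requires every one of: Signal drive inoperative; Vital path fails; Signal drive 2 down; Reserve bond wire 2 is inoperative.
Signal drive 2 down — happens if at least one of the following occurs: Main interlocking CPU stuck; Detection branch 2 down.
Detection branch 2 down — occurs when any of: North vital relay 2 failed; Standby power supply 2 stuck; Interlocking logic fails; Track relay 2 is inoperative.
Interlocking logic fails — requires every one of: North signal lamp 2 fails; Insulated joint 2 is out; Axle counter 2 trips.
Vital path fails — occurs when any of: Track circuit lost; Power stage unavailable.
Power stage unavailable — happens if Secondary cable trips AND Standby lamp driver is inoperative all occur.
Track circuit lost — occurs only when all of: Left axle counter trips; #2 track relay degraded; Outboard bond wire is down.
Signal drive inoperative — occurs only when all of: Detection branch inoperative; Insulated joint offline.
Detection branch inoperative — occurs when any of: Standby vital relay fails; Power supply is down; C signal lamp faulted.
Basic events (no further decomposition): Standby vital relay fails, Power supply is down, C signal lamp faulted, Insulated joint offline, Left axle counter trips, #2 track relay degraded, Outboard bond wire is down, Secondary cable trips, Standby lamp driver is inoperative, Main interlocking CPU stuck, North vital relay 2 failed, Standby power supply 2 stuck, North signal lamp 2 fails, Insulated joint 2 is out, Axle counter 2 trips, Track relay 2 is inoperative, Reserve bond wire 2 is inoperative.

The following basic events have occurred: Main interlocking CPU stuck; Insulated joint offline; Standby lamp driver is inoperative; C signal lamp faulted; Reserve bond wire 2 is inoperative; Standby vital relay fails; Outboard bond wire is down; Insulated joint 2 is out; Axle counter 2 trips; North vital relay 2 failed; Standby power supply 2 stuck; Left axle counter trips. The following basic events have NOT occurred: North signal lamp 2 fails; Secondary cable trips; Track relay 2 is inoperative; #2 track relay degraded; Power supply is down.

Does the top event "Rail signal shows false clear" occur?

No

Detection branch inoperative [OR]: Standby vital relay fails=occurs, Power supply is down=not, C signal lamp faulted=occurs → at least one input occurs → occurs.
Signal drive inoperative [AND]: Detection branch inoperative=occurs, Insulated joint offline=occurs → all inputs occur → occurs.
Track circuit lost [AND]: Left axle counter trips=occurs, #2 track relay degraded=not, Outboard bond wire is down=occurs → not all inputs occur → does not occur.
Power stage unavailable [AND]: Secondary cable trips=not, Standby lamp driver is inoperative=occurs → not all inputs occur → does not occur.
Vital path fails [OR]: Track circuit lost=not, Power stage unavailable=not → no input occurs → does not occur.
Interlocking logic fails [AND]: North signal lamp 2 fails=not, Insulated joint 2 is out=occurs, Axle counter 2 trips=occurs → not all inputs occur → does not occur.
Detection branch 2 down [OR]: North vital relay 2 failed=occurs, Standby power supply 2 stuck=occurs, Interlocking logic fails=not, Track relay 2 is inoperative=not → at least one input occurs → occurs.
Signal drive 2 down [OR]: Main interlocking CPU stuck=occurs, Detection branch 2 down=occurs → at least one input occurs → occurs.
Rail signal shows false clear [AND]: Signal drive inoperative=occurs, Vital path fails=not, Signal drive 2 down=occurs, Reserve bond wire 2 is inoperative=occurs → not all inputs occur → does not occur.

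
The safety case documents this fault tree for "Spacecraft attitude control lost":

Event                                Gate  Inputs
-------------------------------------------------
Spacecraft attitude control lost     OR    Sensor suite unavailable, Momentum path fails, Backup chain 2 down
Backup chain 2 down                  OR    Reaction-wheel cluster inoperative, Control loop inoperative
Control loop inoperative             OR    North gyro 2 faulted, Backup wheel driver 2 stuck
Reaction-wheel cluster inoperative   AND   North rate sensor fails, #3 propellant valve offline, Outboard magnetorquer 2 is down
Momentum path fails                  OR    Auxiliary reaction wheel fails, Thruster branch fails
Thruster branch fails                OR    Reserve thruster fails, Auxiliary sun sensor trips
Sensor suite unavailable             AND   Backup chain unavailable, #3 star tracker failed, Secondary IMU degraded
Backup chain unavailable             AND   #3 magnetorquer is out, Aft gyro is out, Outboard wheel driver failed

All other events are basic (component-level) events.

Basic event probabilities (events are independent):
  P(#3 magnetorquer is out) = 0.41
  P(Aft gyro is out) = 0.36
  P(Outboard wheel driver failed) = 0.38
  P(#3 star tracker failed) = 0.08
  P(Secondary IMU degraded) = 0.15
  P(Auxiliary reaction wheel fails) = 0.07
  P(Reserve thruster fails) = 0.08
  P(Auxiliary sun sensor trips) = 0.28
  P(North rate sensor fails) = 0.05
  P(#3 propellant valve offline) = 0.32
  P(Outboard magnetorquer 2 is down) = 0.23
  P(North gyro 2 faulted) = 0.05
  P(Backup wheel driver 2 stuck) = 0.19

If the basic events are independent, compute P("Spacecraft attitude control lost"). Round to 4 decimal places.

P(Backup chain unavailable) [AND] = 0.41 × 0.36 × 0.38 = 0.056088
P(Sensor suite unavailable) [AND] = 0.056088 × 0.08 × 0.15 = 0.000673
P(Thruster branch fails) [OR] = 1 − (1−0.08) × (1−0.28) = 0.337600
P(Momentum path fails) [OR] = 1 − (1−0.07) × (1−0.337600) = 0.383968
P(Reaction-wheel cluster inoperative) [AND] = 0.05 × 0.32 × 0.23 = 0.003680
P(Control loop inoperative) [OR] = 1 − (1−0.05) × (1−0.19) = 0.230500
P(Backup chain 2 down) [OR] = 1 − (1−0.003680) × (1−0.230500) = 0.233332
P(Spacecraft attitude control lost) [OR] = 1 − (1−0.000673) × (1−0.383968) × (1−0.233332) = 0.528026
Rounded to 4 decimal places: P(Spacecraft attitude control lost) ≈ 0.5280.

0.5280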